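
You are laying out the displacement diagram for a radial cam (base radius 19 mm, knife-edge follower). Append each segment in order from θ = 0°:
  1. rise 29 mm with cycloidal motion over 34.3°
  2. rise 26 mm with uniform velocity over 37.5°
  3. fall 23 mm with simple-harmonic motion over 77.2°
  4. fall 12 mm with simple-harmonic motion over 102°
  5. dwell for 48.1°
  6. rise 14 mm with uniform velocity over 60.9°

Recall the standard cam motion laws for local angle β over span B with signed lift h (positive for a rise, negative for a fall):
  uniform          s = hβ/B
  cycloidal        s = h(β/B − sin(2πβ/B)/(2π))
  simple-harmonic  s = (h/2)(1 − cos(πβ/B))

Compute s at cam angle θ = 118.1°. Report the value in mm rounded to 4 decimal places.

seg 1 [0°–34.3°] cycloidal, h=29: full span → s += 29 → s = 29.0000
seg 2 [34.3°–71.8°] uniform, h=26: full span → s += 26 → s = 55.0000
seg 3 [71.8°–149°] simple-harmonic, h=-23: θ=118.1° here. β=46.3, B=77.2. -23/2·(1 − cos(π·0.5997)) = -15.0448 → s = 39.9552

39.9552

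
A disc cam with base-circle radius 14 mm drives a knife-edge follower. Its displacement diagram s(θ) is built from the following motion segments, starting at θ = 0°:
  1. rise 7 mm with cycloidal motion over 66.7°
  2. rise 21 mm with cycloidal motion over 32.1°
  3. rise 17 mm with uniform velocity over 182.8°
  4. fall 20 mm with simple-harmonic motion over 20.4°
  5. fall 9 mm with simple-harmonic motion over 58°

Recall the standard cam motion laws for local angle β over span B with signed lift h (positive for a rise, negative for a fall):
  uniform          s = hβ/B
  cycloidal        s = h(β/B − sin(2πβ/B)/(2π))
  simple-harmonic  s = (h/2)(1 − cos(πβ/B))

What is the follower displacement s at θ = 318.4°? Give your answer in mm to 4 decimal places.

seg 1 [0°–66.7°] cycloidal, h=7: full span → s += 7 → s = 7.0000
seg 2 [66.7°–98.8°] cycloidal, h=21: full span → s += 21 → s = 28.0000
seg 3 [98.8°–281.6°] uniform, h=17: full span → s += 17 → s = 45.0000
seg 4 [281.6°–302°] simple-harmonic, h=-20: full span → s += -20 → s = 25.0000
seg 5 [302°–360°] simple-harmonic, h=-9: θ=318.4° here. β=16.4, B=58. -9/2·(1 − cos(π·0.2828)) = -1.6617 → s = 23.3383

23.3383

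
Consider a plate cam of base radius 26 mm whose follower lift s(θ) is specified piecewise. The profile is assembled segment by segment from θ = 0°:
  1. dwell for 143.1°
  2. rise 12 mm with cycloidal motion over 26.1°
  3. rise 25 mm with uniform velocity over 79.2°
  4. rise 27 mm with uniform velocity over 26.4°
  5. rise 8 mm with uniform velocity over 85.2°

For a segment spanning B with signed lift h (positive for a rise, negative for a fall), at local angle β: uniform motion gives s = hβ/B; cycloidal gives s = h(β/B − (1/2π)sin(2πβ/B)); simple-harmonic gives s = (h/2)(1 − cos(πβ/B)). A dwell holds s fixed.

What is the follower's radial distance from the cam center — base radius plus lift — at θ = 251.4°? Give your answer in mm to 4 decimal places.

seg 1 [0°–143.1°] dwell: s stays 0.0000
seg 2 [143.1°–169.2°] cycloidal, h=12: full span → s += 12 → s = 12.0000
seg 3 [169.2°–248.4°] uniform, h=25: full span → s += 25 → s = 37.0000
seg 4 [248.4°–274.8°] uniform, h=27: θ=251.4° here. β=3, B=26.4. 27·3/26.4 = 3.0682 → s = 40.0682
radial distance = base radius + s = 26 + 40.0682 = 66.0682

66.0682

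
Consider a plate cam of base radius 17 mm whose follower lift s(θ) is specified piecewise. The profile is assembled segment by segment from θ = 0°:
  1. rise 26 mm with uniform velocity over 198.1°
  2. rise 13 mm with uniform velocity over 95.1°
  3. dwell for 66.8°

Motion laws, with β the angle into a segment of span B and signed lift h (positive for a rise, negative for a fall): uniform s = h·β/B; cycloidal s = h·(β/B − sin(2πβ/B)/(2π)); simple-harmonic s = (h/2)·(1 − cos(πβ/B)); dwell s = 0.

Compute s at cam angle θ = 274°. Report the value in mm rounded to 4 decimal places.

seg 1 [0°–198.1°] uniform, h=26: full span → s += 26 → s = 26.0000
seg 2 [198.1°–293.2°] uniform, h=13: θ=274° here. β=75.9, B=95.1. 13·75.9/95.1 = 10.3754 → s = 36.3754

36.3754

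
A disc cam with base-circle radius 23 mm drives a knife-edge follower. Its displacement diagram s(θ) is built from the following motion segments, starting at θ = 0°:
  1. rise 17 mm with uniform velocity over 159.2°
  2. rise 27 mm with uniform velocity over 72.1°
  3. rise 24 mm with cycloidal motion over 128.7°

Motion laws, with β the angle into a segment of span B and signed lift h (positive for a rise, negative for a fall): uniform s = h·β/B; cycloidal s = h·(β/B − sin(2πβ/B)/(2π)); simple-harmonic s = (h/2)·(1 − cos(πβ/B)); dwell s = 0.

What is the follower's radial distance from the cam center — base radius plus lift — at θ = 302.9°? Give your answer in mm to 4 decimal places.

seg 1 [0°–159.2°] uniform, h=17: full span → s += 17 → s = 17.0000
seg 2 [159.2°–231.3°] uniform, h=27: full span → s += 27 → s = 44.0000
seg 3 [231.3°–360°] cycloidal, h=24: θ=302.9° here. β=71.6, B=128.7. 24·(0.5563 − sin(2π·0.5563)/(2π)) = 14.6759 → s = 58.6759
radial distance = base radius + s = 23 + 58.6759 = 81.6759

81.6759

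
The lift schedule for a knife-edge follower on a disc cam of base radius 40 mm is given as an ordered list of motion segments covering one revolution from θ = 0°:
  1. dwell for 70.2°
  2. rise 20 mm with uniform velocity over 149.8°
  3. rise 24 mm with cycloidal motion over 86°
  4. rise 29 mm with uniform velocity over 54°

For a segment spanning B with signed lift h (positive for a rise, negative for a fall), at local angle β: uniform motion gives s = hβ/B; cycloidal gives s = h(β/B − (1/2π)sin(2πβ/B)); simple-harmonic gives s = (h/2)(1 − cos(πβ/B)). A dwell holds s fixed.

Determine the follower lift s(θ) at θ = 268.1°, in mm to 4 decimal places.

seg 1 [0°–70.2°] dwell: s stays 0.0000
seg 2 [70.2°–220°] uniform, h=20: full span → s += 20 → s = 20.0000
seg 3 [220°–306°] cycloidal, h=24: θ=268.1° here. β=48.1, B=86. 24·(0.5593 − sin(2π·0.5593)/(2π)) = 14.8138 → s = 34.8138

34.8138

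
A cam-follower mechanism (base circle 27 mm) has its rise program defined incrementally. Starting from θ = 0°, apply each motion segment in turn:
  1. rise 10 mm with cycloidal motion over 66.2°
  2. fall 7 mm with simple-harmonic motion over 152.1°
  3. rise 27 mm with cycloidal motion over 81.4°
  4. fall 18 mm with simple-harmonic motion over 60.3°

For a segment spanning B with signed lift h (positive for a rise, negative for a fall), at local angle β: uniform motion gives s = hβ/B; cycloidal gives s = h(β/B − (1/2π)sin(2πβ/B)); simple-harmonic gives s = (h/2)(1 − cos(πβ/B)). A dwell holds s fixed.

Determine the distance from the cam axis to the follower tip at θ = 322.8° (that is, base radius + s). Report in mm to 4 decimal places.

seg 1 [0°–66.2°] cycloidal, h=10: full span → s += 10 → s = 10.0000
seg 2 [66.2°–218.3°] simple-harmonic, h=-7: full span → s += -7 → s = 3.0000
seg 3 [218.3°–299.7°] cycloidal, h=27: full span → s += 27 → s = 30.0000
seg 4 [299.7°–360°] simple-harmonic, h=-18: θ=322.8° here. β=23.1, B=60.3. -18/2·(1 − cos(π·0.3831)) = -5.7681 → s = 24.2319
radial distance = base radius + s = 27 + 24.2319 = 51.2319

51.2319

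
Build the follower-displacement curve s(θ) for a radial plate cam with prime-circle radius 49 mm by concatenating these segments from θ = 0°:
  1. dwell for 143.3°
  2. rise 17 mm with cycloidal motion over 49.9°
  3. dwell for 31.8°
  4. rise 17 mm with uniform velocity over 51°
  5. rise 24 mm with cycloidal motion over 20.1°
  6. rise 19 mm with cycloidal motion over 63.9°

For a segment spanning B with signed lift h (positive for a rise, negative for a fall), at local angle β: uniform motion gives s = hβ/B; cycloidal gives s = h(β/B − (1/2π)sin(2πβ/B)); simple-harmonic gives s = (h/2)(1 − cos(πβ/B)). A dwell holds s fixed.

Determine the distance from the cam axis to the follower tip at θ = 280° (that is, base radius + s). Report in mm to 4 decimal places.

seg 1 [0°–143.3°] dwell: s stays 0.0000
seg 2 [143.3°–193.2°] cycloidal, h=17: full span → s += 17 → s = 17.0000
seg 3 [193.2°–225°] dwell: s stays 17.0000
seg 4 [225°–276°] uniform, h=17: full span → s += 17 → s = 34.0000
seg 5 [276°–296.1°] cycloidal, h=24: θ=280° here. β=4, B=20.1. 24·(0.1990 − sin(2π·0.1990)/(2π)) = 1.1508 → s = 35.1508
radial distance = base radius + s = 49 + 35.1508 = 84.1508

84.1508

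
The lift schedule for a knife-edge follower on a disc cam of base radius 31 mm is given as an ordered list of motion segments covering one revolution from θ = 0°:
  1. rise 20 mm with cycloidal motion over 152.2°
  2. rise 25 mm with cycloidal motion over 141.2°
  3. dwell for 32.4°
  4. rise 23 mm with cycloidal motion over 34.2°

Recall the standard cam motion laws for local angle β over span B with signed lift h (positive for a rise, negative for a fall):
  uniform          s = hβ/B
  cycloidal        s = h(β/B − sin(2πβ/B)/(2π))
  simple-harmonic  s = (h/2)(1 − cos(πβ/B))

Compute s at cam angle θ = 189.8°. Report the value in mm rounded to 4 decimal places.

seg 1 [0°–152.2°] cycloidal, h=20: full span → s += 20 → s = 20.0000
seg 2 [152.2°–293.4°] cycloidal, h=25: θ=189.8° here. β=37.6, B=141.2. 25·(0.2663 − sin(2π·0.2663)/(2π)) = 2.6992 → s = 22.6992

22.6992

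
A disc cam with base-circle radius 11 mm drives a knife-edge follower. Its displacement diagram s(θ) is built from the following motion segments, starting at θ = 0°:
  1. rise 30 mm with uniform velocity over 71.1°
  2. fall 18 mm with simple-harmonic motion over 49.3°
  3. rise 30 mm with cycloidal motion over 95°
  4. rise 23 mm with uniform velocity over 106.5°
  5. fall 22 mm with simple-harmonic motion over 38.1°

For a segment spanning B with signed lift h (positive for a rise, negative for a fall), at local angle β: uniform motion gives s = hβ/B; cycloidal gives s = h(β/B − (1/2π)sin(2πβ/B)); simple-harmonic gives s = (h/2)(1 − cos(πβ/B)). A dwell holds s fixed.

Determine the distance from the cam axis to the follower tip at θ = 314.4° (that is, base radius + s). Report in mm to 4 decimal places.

seg 1 [0°–71.1°] uniform, h=30: full span → s += 30 → s = 30.0000
seg 2 [71.1°–120.4°] simple-harmonic, h=-18: full span → s += -18 → s = 12.0000
seg 3 [120.4°–215.4°] cycloidal, h=30: full span → s += 30 → s = 42.0000
seg 4 [215.4°–321.9°] uniform, h=23: θ=314.4° here. β=99, B=106.5. 23·99/106.5 = 21.3803 → s = 63.3803
radial distance = base radius + s = 11 + 63.3803 = 74.3803

74.3803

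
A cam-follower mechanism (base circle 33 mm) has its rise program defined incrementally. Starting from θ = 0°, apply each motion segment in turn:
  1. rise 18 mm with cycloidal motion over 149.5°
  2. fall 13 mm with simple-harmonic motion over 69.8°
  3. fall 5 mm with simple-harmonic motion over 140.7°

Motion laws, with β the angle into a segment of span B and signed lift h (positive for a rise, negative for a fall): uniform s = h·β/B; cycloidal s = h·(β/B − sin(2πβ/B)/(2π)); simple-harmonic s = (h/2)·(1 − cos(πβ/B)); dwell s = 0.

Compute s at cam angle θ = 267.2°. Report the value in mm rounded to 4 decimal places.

seg 1 [0°–149.5°] cycloidal, h=18: full span → s += 18 → s = 18.0000
seg 2 [149.5°–219.3°] simple-harmonic, h=-13: full span → s += -13 → s = 5.0000
seg 3 [219.3°–360°] simple-harmonic, h=-5: θ=267.2° here. β=47.9, B=140.7. -5/2·(1 − cos(π·0.3404)) = -1.2986 → s = 3.7014

3.7014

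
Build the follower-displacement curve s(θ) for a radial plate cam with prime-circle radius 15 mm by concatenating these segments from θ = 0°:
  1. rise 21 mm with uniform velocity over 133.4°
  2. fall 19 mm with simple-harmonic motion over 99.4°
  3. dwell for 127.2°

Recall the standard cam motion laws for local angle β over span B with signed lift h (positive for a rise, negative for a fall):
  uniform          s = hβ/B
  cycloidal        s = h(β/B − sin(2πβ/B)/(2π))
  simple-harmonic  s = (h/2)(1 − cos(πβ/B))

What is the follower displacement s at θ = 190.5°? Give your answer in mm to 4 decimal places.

seg 1 [0°–133.4°] uniform, h=21: full span → s += 21 → s = 21.0000
seg 2 [133.4°–232.8°] simple-harmonic, h=-19: θ=190.5° here. β=57.1, B=99.4. -19/2·(1 − cos(π·0.5744)) = -11.7017 → s = 9.2983

9.2983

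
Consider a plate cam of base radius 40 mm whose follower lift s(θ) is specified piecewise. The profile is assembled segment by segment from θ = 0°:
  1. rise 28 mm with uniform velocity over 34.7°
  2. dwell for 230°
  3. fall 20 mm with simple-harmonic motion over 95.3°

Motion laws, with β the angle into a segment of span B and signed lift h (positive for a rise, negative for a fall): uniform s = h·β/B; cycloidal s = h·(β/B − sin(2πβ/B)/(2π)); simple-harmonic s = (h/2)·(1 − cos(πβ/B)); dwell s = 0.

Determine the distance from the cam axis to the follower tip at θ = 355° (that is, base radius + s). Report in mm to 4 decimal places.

seg 1 [0°–34.7°] uniform, h=28: full span → s += 28 → s = 28.0000
seg 2 [34.7°–264.7°] dwell: s stays 28.0000
seg 3 [264.7°–360°] simple-harmonic, h=-20: θ=355° here. β=90.3, B=95.3. -20/2·(1 − cos(π·0.9475)) = -19.8645 → s = 8.1355
radial distance = base radius + s = 40 + 8.1355 = 48.1355

48.1355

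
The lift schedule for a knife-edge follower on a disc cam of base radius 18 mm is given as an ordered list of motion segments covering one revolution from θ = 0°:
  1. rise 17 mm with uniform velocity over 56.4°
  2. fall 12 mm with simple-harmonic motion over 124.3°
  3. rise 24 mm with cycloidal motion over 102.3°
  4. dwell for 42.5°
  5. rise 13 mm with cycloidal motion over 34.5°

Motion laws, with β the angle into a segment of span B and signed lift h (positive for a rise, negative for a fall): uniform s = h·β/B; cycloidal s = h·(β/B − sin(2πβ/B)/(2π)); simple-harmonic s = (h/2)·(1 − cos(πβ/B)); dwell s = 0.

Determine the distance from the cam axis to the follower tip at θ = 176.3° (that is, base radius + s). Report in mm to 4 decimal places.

seg 1 [0°–56.4°] uniform, h=17: full span → s += 17 → s = 17.0000
seg 2 [56.4°–180.7°] simple-harmonic, h=-12: θ=176.3° here. β=119.9, B=124.3. -12/2·(1 − cos(π·0.9646)) = -11.9629 → s = 5.0371
radial distance = base radius + s = 18 + 5.0371 = 23.0371

23.0371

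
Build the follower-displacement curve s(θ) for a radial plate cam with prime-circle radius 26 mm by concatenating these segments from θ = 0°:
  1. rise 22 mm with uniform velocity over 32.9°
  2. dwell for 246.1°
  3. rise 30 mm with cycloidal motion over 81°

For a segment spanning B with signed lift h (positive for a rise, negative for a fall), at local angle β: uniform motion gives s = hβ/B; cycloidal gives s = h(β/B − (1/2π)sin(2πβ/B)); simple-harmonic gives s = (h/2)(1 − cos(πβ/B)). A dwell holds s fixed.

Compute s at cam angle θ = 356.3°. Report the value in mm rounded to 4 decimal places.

seg 1 [0°–32.9°] uniform, h=22: full span → s += 22 → s = 22.0000
seg 2 [32.9°–279°] dwell: s stays 22.0000
seg 3 [279°–360°] cycloidal, h=30: θ=356.3° here. β=77.3, B=81. 30·(0.9543 − sin(2π·0.9543)/(2π)) = 29.9813 → s = 51.9813

51.9813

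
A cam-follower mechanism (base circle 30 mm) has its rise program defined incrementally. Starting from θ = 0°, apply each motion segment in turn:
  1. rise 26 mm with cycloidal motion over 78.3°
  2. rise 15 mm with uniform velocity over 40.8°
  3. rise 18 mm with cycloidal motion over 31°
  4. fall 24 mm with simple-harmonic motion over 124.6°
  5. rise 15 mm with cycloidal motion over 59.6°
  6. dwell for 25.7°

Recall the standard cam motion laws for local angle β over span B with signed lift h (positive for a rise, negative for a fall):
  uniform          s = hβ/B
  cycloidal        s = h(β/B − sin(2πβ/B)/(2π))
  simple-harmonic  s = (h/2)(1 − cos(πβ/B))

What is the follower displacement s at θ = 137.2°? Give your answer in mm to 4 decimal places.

seg 1 [0°–78.3°] cycloidal, h=26: full span → s += 26 → s = 26.0000
seg 2 [78.3°–119.1°] uniform, h=15: full span → s += 15 → s = 41.0000
seg 3 [119.1°–150.1°] cycloidal, h=18: θ=137.2° here. β=18.1, B=31. 18·(0.5839 − sin(2π·0.5839)/(2π)) = 11.9504 → s = 52.9504

52.9504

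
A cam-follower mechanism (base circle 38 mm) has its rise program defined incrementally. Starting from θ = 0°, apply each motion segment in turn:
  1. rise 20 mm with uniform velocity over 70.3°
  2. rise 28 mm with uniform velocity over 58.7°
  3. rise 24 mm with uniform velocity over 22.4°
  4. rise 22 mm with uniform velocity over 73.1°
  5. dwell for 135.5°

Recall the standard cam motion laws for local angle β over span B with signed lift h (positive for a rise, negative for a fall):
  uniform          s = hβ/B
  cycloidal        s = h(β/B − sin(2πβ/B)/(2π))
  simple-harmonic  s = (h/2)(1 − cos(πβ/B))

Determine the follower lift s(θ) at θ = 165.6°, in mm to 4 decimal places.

seg 1 [0°–70.3°] uniform, h=20: full span → s += 20 → s = 20.0000
seg 2 [70.3°–129°] uniform, h=28: full span → s += 28 → s = 48.0000
seg 3 [129°–151.4°] uniform, h=24: full span → s += 24 → s = 72.0000
seg 4 [151.4°–224.5°] uniform, h=22: θ=165.6° here. β=14.2, B=73.1. 22·14.2/73.1 = 4.2736 → s = 76.2736

76.2736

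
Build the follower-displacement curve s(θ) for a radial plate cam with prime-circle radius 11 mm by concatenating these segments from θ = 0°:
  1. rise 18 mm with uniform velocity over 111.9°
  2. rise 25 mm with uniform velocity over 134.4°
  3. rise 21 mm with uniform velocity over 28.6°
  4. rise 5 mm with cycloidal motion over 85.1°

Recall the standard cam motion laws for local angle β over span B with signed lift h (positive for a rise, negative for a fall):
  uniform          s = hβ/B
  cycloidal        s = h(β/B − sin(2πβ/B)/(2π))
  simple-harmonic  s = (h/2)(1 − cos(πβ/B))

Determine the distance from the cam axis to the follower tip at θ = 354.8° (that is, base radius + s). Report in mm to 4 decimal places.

seg 1 [0°–111.9°] uniform, h=18: full span → s += 18 → s = 18.0000
seg 2 [111.9°–246.3°] uniform, h=25: full span → s += 25 → s = 43.0000
seg 3 [246.3°–274.9°] uniform, h=21: full span → s += 21 → s = 64.0000
seg 4 [274.9°–360°] cycloidal, h=5: θ=354.8° here. β=79.9, B=85.1. 5·(0.9389 − sin(2π·0.9389)/(2π)) = 4.9925 → s = 68.9925
radial distance = base radius + s = 11 + 68.9925 = 79.9925

79.9925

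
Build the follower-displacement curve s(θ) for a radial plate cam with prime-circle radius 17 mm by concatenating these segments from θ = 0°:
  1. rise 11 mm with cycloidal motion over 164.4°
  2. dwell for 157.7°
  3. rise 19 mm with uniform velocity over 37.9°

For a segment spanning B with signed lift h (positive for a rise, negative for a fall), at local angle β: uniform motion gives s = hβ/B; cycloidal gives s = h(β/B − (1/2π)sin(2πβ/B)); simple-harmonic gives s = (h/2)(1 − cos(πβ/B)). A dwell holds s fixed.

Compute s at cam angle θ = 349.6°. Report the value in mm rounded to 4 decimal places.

seg 1 [0°–164.4°] cycloidal, h=11: full span → s += 11 → s = 11.0000
seg 2 [164.4°–322.1°] dwell: s stays 11.0000
seg 3 [322.1°–360°] uniform, h=19: θ=349.6° here. β=27.5, B=37.9. 19·27.5/37.9 = 13.7863 → s = 24.7863

24.7863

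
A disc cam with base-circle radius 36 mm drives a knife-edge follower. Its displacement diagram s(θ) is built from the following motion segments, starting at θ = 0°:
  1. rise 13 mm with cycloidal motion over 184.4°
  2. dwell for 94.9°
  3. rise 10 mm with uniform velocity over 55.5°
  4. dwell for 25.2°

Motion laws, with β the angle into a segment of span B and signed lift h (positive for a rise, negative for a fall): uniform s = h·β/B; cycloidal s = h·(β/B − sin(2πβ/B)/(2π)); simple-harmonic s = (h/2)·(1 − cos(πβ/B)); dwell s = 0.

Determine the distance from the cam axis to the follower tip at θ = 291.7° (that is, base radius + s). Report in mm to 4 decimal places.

seg 1 [0°–184.4°] cycloidal, h=13: full span → s += 13 → s = 13.0000
seg 2 [184.4°–279.3°] dwell: s stays 13.0000
seg 3 [279.3°–334.8°] uniform, h=10: θ=291.7° here. β=12.4, B=55.5. 10·12.4/55.5 = 2.2342 → s = 15.2342
radial distance = base radius + s = 36 + 15.2342 = 51.2342

51.2342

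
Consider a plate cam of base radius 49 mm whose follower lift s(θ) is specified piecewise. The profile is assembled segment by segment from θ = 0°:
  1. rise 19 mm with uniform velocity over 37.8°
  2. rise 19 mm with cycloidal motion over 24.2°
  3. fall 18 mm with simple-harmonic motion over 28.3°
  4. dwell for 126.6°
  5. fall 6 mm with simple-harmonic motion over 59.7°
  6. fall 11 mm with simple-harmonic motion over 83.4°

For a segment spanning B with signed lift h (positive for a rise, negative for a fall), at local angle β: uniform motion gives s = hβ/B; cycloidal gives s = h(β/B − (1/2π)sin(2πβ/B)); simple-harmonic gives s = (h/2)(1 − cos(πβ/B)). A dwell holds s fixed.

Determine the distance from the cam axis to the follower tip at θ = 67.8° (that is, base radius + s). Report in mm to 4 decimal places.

seg 1 [0°–37.8°] uniform, h=19: full span → s += 19 → s = 19.0000
seg 2 [37.8°–62°] cycloidal, h=19: full span → s += 19 → s = 38.0000
seg 3 [62°–90.3°] simple-harmonic, h=-18: θ=67.8° here. β=5.8, B=28.3. -18/2·(1 − cos(π·0.2049)) = -1.8019 → s = 36.1981
radial distance = base radius + s = 49 + 36.1981 = 85.1981

85.1981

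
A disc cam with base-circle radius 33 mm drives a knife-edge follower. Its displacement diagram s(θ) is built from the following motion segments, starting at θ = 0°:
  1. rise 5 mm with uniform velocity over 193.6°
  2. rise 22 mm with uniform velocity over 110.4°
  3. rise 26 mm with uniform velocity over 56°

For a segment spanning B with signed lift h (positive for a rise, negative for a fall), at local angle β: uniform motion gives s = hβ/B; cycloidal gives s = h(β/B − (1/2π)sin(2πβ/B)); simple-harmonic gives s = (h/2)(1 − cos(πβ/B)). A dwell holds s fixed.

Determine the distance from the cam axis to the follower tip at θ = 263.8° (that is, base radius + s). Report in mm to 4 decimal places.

seg 1 [0°–193.6°] uniform, h=5: full span → s += 5 → s = 5.0000
seg 2 [193.6°–304°] uniform, h=22: θ=263.8° here. β=70.2, B=110.4. 22·70.2/110.4 = 13.9891 → s = 18.9891
radial distance = base radius + s = 33 + 18.9891 = 51.9891

51.9891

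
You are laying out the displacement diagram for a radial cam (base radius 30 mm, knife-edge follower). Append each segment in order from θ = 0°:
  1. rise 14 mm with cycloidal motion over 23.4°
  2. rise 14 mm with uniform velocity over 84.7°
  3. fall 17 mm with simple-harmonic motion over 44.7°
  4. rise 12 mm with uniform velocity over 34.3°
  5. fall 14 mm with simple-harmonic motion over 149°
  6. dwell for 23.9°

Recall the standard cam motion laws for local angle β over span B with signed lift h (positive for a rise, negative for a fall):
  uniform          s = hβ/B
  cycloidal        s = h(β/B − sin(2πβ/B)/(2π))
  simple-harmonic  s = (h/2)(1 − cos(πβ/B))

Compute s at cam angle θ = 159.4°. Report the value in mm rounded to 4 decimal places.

seg 1 [0°–23.4°] cycloidal, h=14: full span → s += 14 → s = 14.0000
seg 2 [23.4°–108.1°] uniform, h=14: full span → s += 14 → s = 28.0000
seg 3 [108.1°–152.8°] simple-harmonic, h=-17: full span → s += -17 → s = 11.0000
seg 4 [152.8°–187.1°] uniform, h=12: θ=159.4° here. β=6.6, B=34.3. 12·6.6/34.3 = 2.3090 → s = 13.3090

13.3090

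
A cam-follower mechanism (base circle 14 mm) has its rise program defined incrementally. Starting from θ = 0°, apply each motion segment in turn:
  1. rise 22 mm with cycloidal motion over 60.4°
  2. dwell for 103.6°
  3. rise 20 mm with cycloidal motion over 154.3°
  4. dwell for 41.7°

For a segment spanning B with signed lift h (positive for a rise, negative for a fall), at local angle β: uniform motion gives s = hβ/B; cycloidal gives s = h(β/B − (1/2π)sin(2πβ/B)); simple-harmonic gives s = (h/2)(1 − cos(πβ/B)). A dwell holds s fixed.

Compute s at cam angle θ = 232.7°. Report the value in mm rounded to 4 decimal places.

seg 1 [0°–60.4°] cycloidal, h=22: full span → s += 22 → s = 22.0000
seg 2 [60.4°–164°] dwell: s stays 22.0000
seg 3 [164°–318.3°] cycloidal, h=20: θ=232.7° here. β=68.7, B=154.3. 20·(0.4452 − sin(2π·0.4452)/(2π)) = 7.8309 → s = 29.8309

29.8309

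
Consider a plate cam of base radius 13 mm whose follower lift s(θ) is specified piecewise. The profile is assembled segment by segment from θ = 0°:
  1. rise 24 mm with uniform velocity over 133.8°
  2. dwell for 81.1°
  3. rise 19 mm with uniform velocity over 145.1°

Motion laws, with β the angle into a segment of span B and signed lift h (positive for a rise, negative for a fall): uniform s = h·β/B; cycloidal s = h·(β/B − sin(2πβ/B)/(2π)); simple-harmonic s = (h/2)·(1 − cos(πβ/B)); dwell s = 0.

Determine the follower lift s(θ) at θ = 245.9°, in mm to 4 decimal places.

seg 1 [0°–133.8°] uniform, h=24: full span → s += 24 → s = 24.0000
seg 2 [133.8°–214.9°] dwell: s stays 24.0000
seg 3 [214.9°–360°] uniform, h=19: θ=245.9° here. β=31, B=145.1. 19·31/145.1 = 4.0593 → s = 28.0593

28.0593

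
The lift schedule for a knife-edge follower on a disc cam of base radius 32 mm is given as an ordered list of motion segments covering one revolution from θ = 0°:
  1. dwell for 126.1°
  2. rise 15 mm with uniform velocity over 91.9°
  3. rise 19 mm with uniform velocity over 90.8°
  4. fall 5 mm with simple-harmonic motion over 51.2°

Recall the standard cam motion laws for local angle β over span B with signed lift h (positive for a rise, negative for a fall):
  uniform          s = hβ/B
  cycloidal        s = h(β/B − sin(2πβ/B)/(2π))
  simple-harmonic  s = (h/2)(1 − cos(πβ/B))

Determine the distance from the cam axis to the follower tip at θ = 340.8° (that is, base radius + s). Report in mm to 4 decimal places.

seg 1 [0°–126.1°] dwell: s stays 0.0000
seg 2 [126.1°–218°] uniform, h=15: full span → s += 15 → s = 15.0000
seg 3 [218°–308.8°] uniform, h=19: full span → s += 19 → s = 34.0000
seg 4 [308.8°–360°] simple-harmonic, h=-5: θ=340.8° here. β=32, B=51.2. -5/2·(1 − cos(π·0.6250)) = -3.4567 → s = 30.5433
radial distance = base radius + s = 32 + 30.5433 = 62.5433

62.5433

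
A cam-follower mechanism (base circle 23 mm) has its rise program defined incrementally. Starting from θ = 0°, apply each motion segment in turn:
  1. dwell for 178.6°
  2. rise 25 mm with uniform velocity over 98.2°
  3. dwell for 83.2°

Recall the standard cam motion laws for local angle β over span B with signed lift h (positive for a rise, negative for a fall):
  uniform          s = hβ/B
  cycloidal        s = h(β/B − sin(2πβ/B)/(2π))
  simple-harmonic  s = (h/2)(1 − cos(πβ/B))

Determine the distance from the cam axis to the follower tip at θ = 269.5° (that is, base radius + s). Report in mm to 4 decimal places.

seg 1 [0°–178.6°] dwell: s stays 0.0000
seg 2 [178.6°–276.8°] uniform, h=25: θ=269.5° here. β=90.9, B=98.2. 25·90.9/98.2 = 23.1415 → s = 23.1415
radial distance = base radius + s = 23 + 23.1415 = 46.1415

46.1415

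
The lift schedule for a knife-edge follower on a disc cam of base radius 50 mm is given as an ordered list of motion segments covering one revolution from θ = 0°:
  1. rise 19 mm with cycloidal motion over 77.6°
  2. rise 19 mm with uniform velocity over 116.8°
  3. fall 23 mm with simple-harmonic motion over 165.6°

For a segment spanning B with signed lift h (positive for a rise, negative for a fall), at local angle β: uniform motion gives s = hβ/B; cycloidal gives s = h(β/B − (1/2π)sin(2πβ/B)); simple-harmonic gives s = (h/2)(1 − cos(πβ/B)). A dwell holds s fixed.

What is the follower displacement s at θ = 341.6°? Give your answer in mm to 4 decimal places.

seg 1 [0°–77.6°] cycloidal, h=19: full span → s += 19 → s = 19.0000
seg 2 [77.6°–194.4°] uniform, h=19: full span → s += 19 → s = 38.0000
seg 3 [194.4°–360°] simple-harmonic, h=-23: θ=341.6° here. β=147.2, B=165.6. -23/2·(1 − cos(π·0.8889)) = -22.3065 → s = 15.6935

15.6935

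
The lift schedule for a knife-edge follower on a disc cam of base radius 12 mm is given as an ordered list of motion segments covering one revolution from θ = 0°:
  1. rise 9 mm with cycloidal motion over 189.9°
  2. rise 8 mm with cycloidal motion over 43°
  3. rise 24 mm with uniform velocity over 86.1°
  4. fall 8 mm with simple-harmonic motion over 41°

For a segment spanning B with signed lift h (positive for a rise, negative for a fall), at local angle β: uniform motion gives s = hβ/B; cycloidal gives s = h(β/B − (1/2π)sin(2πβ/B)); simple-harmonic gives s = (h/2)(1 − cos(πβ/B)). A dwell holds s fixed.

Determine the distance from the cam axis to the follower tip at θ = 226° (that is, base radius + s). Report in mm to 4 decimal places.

seg 1 [0°–189.9°] cycloidal, h=9: full span → s += 9 → s = 9.0000
seg 2 [189.9°–232.9°] cycloidal, h=8: θ=226° here. β=36.1, B=43. 8·(0.8395 − sin(2π·0.8395)/(2π)) = 7.7933 → s = 16.7933
radial distance = base radius + s = 12 + 16.7933 = 28.7933

28.7933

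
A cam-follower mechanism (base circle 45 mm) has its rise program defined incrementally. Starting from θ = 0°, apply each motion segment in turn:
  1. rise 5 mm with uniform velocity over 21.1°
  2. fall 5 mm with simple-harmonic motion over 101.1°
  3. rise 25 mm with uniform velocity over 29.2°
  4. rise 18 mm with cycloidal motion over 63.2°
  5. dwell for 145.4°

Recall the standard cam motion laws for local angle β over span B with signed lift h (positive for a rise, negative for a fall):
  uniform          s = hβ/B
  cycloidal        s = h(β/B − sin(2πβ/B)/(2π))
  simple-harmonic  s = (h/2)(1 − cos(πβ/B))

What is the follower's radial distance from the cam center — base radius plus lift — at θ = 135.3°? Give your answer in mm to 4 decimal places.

seg 1 [0°–21.1°] uniform, h=5: full span → s += 5 → s = 5.0000
seg 2 [21.1°–122.2°] simple-harmonic, h=-5: full span → s += -5 → s = 0.0000
seg 3 [122.2°–151.4°] uniform, h=25: θ=135.3° here. β=13.1, B=29.2. 25·13.1/29.2 = 11.2158 → s = 11.2158
radial distance = base radius + s = 45 + 11.2158 = 56.2158

56.2158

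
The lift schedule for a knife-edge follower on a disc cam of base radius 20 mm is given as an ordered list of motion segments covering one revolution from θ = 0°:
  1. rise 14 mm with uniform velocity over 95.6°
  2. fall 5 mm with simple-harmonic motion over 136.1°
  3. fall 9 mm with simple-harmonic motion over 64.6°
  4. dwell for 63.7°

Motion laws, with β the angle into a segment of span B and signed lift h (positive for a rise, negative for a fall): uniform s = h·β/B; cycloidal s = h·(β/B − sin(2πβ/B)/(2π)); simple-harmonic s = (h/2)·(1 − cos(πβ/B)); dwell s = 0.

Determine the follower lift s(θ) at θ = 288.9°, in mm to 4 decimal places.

seg 1 [0°–95.6°] uniform, h=14: full span → s += 14 → s = 14.0000
seg 2 [95.6°–231.7°] simple-harmonic, h=-5: full span → s += -5 → s = 9.0000
seg 3 [231.7°–296.3°] simple-harmonic, h=-9: θ=288.9° here. β=57.2, B=64.6. -9/2·(1 − cos(π·0.8854)) = -8.7117 → s = 0.2883

0.2883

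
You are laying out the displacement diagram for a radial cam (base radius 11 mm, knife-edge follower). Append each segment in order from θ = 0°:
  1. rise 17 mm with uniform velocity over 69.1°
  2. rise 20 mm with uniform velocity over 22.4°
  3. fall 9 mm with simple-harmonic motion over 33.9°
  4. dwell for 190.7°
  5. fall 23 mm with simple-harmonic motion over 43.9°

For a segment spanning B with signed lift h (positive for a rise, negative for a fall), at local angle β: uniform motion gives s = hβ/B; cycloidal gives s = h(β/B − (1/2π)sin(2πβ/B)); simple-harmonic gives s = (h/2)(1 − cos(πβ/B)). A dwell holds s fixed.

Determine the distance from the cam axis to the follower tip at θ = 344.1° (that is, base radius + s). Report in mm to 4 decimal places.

seg 1 [0°–69.1°] uniform, h=17: full span → s += 17 → s = 17.0000
seg 2 [69.1°–91.5°] uniform, h=20: full span → s += 20 → s = 37.0000
seg 3 [91.5°–125.4°] simple-harmonic, h=-9: full span → s += -9 → s = 28.0000
seg 4 [125.4°–316.1°] dwell: s stays 28.0000
seg 5 [316.1°–360°] simple-harmonic, h=-23: θ=344.1° here. β=28, B=43.9. -23/2·(1 − cos(π·0.6378)) = -16.3249 → s = 11.6751
radial distance = base radius + s = 11 + 11.6751 = 22.6751

22.6751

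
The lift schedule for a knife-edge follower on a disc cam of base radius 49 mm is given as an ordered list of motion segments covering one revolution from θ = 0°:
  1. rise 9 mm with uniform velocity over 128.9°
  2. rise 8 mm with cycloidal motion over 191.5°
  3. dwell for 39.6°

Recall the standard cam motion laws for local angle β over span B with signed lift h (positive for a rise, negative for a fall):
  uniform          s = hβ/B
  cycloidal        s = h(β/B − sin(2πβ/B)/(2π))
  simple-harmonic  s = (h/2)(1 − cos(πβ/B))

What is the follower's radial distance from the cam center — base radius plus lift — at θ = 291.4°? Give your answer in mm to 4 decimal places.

seg 1 [0°–128.9°] uniform, h=9: full span → s += 9 → s = 9.0000
seg 2 [128.9°–320.4°] cycloidal, h=8: θ=291.4° here. β=162.5, B=191.5. 8·(0.8486 − sin(2π·0.8486)/(2π)) = 7.8253 → s = 16.8253
radial distance = base radius + s = 49 + 16.8253 = 65.8253

65.8253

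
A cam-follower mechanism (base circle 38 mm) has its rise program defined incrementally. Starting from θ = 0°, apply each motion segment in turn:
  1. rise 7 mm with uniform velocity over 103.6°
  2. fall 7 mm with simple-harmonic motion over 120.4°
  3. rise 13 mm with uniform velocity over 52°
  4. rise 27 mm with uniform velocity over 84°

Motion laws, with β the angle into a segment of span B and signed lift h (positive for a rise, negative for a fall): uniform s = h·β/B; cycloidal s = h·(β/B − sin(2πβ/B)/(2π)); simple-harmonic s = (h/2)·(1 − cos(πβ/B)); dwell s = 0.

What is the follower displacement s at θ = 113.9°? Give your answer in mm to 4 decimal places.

seg 1 [0°–103.6°] uniform, h=7: full span → s += 7 → s = 7.0000
seg 2 [103.6°–224°] simple-harmonic, h=-7: θ=113.9° here. β=10.3, B=120.4. -7/2·(1 − cos(π·0.0855)) = -0.1256 → s = 6.8744

6.8744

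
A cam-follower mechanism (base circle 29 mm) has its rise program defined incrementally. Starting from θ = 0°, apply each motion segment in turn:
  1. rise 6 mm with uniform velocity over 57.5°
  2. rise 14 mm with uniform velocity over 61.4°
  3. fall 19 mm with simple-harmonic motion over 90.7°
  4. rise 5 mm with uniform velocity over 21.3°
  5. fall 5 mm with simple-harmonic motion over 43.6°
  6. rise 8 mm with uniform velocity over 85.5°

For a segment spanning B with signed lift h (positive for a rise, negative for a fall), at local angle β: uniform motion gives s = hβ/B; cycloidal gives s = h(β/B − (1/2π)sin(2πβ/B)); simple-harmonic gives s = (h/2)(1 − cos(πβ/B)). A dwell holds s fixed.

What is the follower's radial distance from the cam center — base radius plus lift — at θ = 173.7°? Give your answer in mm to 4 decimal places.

seg 1 [0°–57.5°] uniform, h=6: full span → s += 6 → s = 6.0000
seg 2 [57.5°–118.9°] uniform, h=14: full span → s += 14 → s = 20.0000
seg 3 [118.9°–209.6°] simple-harmonic, h=-19: θ=173.7° here. β=54.8, B=90.7. -19/2·(1 − cos(π·0.6042)) = -12.5543 → s = 7.4457
radial distance = base radius + s = 29 + 7.4457 = 36.4457

36.4457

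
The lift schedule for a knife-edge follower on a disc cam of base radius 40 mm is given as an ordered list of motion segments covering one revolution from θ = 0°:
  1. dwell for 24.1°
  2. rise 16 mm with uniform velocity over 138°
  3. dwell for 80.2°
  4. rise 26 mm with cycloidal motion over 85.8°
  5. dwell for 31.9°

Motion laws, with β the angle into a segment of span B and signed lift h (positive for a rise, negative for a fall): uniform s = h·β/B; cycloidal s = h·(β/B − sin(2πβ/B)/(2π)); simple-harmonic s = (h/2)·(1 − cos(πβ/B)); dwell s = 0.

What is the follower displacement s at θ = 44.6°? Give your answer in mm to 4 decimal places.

seg 1 [0°–24.1°] dwell: s stays 0.0000
seg 2 [24.1°–162.1°] uniform, h=16: θ=44.6° here. β=20.5, B=138. 16·20.5/138 = 2.3768 → s = 2.3768

2.3768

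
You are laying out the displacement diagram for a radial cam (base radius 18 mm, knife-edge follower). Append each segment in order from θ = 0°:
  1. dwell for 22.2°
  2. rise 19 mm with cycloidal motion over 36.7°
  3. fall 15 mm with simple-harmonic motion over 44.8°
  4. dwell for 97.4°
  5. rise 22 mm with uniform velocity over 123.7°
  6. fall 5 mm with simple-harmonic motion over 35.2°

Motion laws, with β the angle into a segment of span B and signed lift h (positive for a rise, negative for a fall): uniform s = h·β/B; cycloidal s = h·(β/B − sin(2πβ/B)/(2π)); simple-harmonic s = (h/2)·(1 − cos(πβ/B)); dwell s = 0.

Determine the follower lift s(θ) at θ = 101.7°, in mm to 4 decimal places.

seg 1 [0°–22.2°] dwell: s stays 0.0000
seg 2 [22.2°–58.9°] cycloidal, h=19: full span → s += 19 → s = 19.0000
seg 3 [58.9°–103.7°] simple-harmonic, h=-15: θ=101.7° here. β=42.8, B=44.8. -15/2·(1 − cos(π·0.9554)) = -14.9264 → s = 4.0736

4.0736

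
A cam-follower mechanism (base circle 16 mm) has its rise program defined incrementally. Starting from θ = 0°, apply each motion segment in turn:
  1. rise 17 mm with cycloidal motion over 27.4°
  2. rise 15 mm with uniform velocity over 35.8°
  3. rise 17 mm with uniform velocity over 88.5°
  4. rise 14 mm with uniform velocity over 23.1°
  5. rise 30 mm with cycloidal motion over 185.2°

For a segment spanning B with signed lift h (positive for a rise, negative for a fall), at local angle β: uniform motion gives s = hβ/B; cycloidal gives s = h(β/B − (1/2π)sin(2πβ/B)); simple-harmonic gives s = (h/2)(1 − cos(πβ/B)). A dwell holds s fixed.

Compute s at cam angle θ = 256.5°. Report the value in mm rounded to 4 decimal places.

seg 1 [0°–27.4°] cycloidal, h=17: full span → s += 17 → s = 17.0000
seg 2 [27.4°–63.2°] uniform, h=15: full span → s += 15 → s = 32.0000
seg 3 [63.2°–151.7°] uniform, h=17: full span → s += 17 → s = 49.0000
seg 4 [151.7°–174.8°] uniform, h=14: full span → s += 14 → s = 63.0000
seg 5 [174.8°–360°] cycloidal, h=30: θ=256.5° here. β=81.7, B=185.2. 30·(0.4411 − sin(2π·0.4411)/(2π)) = 11.5087 → s = 74.5087

74.5087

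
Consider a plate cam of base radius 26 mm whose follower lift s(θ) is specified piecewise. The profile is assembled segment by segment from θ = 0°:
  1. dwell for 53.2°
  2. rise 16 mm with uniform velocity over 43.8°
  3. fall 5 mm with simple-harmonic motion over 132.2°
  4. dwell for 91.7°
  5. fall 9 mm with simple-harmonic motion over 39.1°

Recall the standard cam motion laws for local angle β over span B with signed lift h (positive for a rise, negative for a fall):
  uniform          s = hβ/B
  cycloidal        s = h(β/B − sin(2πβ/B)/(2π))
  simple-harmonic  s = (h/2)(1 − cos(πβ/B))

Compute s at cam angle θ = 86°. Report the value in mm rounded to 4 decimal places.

seg 1 [0°–53.2°] dwell: s stays 0.0000
seg 2 [53.2°–97°] uniform, h=16: θ=86° here. β=32.8, B=43.8. 16·32.8/43.8 = 11.9817 → s = 11.9817

11.9817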